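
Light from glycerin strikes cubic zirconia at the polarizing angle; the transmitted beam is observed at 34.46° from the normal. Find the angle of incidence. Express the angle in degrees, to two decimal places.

θ_B ≈ 55.54°

At Brewster's angle the reflected and refracted rays are perpendicular, so θ_B + θ_t = 90°.
So θ_B = 90° − θ_t = 90° − 34.46° = 55.54°.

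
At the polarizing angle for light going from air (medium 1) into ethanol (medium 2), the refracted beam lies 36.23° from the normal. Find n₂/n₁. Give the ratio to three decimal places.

At Brewster incidence θ_B = 90° − θ_t = 90° − 36.23° = 53.77°.
tan θ_B = n₂/n₁, so n₂/n₁ = tan 53.77° = 1.365.

n₂/n₁ ≈ 1.365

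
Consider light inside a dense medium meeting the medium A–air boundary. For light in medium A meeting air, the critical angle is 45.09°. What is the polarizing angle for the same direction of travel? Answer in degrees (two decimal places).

θ_B ≈ 35.31°

n₂/n₁ = sin θ_c = sin 45.09° = 0.7082.
tan θ_B equals the same ratio, so θ_B = arctan(0.7082) = 35.31°.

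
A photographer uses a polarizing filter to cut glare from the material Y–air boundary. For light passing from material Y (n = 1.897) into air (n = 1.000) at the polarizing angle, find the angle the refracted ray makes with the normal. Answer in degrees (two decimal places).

First find Brewster's angle: tan θ_B = 1.000/1.897 = 0.5271, giving θ_B = 27.80°.
The refracted ray is perpendicular to the reflected ray, so θ_t = 90° − θ_B = 62.20°.

θ_t ≈ 62.20°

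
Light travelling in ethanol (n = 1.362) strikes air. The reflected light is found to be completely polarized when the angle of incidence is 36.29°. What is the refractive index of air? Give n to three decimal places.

n ≈ 1.000

Full polarization of the reflected beam means tan θ_B = n₂/n₁, where n₁ is the incident medium (ethanol).
n₂ = n₁ tan θ_B = 1.362 × tan 36.29° = 1.000.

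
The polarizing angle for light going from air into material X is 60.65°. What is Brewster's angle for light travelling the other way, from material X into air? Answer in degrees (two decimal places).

θ_B' ≈ 29.35°

The two Brewster angles are complementary: θ_B' = 90° − θ_B = 90° − 60.65° = 29.35°.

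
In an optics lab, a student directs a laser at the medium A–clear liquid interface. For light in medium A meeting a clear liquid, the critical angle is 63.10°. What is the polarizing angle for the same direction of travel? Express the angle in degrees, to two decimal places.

n₂/n₁ = sin θ_c = sin 63.10° = 0.8918.
tan θ_B equals the same ratio, so θ_B = arctan(0.8918) = 41.73°.

θ_B ≈ 41.73°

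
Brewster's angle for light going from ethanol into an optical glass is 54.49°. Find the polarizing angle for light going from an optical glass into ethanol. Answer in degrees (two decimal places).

Reversing the direction swaps n₁ and n₂, so tan θ_B' = 1/tan θ_B and θ_B' = 90° − θ_B.
Hence θ_B' = 90° − 54.49° = 35.51°.

θ_B' ≈ 35.51°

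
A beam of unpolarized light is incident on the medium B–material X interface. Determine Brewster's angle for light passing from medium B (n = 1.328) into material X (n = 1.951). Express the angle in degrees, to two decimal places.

θ_B ≈ 55.76°

Brewster's condition: tan θ_B = n₂/n₁ = 1.951/1.328 = 1.4691.
So θ_B = arctan 1.4691 = 55.76°.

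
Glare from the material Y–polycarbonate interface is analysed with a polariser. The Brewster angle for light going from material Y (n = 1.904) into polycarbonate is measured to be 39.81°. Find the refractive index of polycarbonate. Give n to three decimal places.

n ≈ 1.587

Full polarization of the reflected beam means tan θ_B = n₂/n₁, where n₁ is the incident medium (material Y).
n₂ = n₁ tan θ_B = 1.904 × tan 39.81° = 1.587.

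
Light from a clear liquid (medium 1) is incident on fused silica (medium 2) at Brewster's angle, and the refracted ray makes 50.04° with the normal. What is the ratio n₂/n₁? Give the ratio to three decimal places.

n₂/n₁ ≈ 0.838

θ_B + θ_t = 90°, so θ_B = 90° − 50.04° = 39.96°.
tan θ_B = n₂/n₁, so n₂/n₁ = tan 39.96° = 0.838.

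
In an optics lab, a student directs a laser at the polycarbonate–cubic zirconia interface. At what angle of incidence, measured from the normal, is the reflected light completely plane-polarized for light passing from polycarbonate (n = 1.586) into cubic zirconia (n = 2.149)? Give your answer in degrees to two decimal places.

The reflected p-component vanishes when tan θ_B = n₂/n₁.
Brewster's condition: tan θ_B = n₂/n₁ = 2.149/1.586 = 1.3550.
θ_B = arctan(1.3550) = 53.57°.

θ_B ≈ 53.57°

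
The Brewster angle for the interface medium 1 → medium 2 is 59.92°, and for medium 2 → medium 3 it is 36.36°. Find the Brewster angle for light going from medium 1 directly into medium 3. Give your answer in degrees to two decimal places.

θ_B ≈ 51.81°

Each Brewster angle gives a ratio: n₂/n₁ = tan 59.92° = 1.7265, n₃/n₂ = tan 36.36° = 0.7362.
Multiplying, n₃/n₁ = 1.7265 × 0.7362 = 1.2710, and θ_B(1→3) = arctan 1.2710 = 51.81°.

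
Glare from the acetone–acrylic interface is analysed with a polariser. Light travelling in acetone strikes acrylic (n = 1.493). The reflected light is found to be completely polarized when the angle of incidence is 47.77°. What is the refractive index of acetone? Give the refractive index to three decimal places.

At the Brewster angle, tan θ_B = n₂/n₁ with n₁ on the incident side (acetone) and n₂ on the transmitted side (acrylic).
n₁ = n₂ / tan θ_B = 1.493 / tan 47.77° = 1.355.

n ≈ 1.355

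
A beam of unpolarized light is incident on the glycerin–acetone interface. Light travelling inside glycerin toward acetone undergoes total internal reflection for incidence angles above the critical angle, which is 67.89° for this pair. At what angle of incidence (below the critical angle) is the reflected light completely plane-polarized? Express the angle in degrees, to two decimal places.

n₂/n₁ = sin θ_c = sin 67.89° = 0.9265.
tan θ_B equals the same ratio, so θ_B = arctan(0.9265) = 42.81°.

θ_B ≈ 42.81°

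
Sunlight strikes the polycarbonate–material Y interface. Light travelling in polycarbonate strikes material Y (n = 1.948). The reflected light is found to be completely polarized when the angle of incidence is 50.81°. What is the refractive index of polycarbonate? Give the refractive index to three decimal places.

Brewster's law: tan θ_B = n₂/n₁ (light incident in polycarbonate, refracted into material Y).
n₁ = n₂ / tan θ_B = 1.948 / tan 50.81° = 1.588.

n ≈ 1.588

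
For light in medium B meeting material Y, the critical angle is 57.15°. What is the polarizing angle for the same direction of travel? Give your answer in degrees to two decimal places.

θ_B ≈ 40.03°

sin θ_c = n₂/n₁, so n₂/n₁ = sin 57.15° = 0.8401.
Brewster: tan θ_B = n₂/n₁ = 0.8401.
θ_B = arctan(0.8401) = 40.03°.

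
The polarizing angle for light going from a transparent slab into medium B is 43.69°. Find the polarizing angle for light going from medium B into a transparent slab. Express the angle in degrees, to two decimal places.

θ_B' ≈ 46.31°

Reversing the direction swaps n₁ and n₂, so tan θ_B' = 1/tan θ_B and θ_B' = 90° − θ_B.
Hence θ_B' = 90° − 43.69° = 46.31°.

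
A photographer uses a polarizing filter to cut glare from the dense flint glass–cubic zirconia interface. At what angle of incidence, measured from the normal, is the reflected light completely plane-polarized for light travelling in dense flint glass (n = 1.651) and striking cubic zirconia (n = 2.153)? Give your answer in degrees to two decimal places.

tan θ_B = n₂/n₁ = 2.153/1.651 = 1.3041.
So θ_B = arctan 1.3041 = 52.52°.

θ_B ≈ 52.52°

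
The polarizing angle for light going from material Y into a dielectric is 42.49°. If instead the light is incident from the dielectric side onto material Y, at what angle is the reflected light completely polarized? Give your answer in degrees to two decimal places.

θ_B' ≈ 47.51°

Reversing the direction swaps n₁ and n₂, so tan θ_B' = 1/tan θ_B and θ_B' = 90° − θ_B.
Hence θ_B' = 90° − 42.49° = 47.51°.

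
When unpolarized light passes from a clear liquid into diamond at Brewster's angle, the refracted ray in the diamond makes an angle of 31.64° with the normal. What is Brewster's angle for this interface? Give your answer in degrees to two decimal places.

θ_B ≈ 58.36°

Since the reflected and refracted rays are at right angles at the polarizing angle, θ_B + θ_t = 90°.
So θ_B = 90° − θ_t = 90° − 31.64° = 58.36°.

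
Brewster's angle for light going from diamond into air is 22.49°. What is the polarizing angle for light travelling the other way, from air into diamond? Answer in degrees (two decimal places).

Reversing the direction swaps n₁ and n₂, so tan θ_B' = 1/tan θ_B and θ_B' = 90° − θ_B.
Hence θ_B' = 90° − 22.49° = 67.51°.

θ_B' ≈ 67.51°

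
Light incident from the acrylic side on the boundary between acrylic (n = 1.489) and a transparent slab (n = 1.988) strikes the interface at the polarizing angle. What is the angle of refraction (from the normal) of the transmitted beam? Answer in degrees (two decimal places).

θ_B = arctan(n₂/n₁) = arctan(1.988/1.489) = 53.17°.
At Brewster's angle the reflected and refracted rays are perpendicular, so θ_t = 90° − θ_B = 90° − 53.17° = 36.83°.

θ_t ≈ 36.83°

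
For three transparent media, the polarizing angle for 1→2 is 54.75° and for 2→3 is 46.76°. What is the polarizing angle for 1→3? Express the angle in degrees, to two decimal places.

n₂/n₁ = tan 54.75° = 1.4150 and n₃/n₂ = tan 46.76° = 1.0634.
n₃/n₁ = 1.5047. Then tan θ_B(1→3) = n₃/n₁, so θ_B(1→3) = arctan(1.5047) = 56.39°.

θ_B ≈ 56.39°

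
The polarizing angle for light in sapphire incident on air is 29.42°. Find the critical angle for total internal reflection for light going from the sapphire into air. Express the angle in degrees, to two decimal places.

tan θ_B = n₂/n₁ = tan 29.42° = 0.5639.
Total internal reflection: sin θ_c = n₂/n₁ = 0.5639.
θ_c = arcsin(0.5639) = 34.33°.

θ_c ≈ 34.33°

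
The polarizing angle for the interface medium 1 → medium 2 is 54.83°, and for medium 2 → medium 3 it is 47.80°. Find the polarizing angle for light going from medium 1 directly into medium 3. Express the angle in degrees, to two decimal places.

θ_B ≈ 57.42°

n₂/n₁ = tan 54.83° = 1.4192 and n₃/n₂ = tan 47.80° = 1.1028.
So n₃/n₁ = (n₂/n₁)(n₃/n₂) = 1.4192 × 1.1028 = 1.5651.
θ_B(1→3) = arctan(1.5651) = 57.42°.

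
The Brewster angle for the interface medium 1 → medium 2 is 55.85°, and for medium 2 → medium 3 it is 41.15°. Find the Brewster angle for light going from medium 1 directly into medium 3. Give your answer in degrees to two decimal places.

θ_B ≈ 52.18°

tan θ_B(1→2) = n₂/n₁ = tan 55.85° = 1.4742.
tan θ_B(2→3) = n₃/n₂ = tan 41.15° = 0.8739.
Multiplying, n₃/n₁ = 1.4742 × 0.8739 = 1.2883, and θ_B(1→3) = arctan 1.2883 = 52.18°.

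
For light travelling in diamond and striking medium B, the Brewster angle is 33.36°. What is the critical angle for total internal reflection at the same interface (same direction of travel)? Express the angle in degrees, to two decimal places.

θ_c ≈ 41.18°

tan θ_B = n₂/n₁ = tan 33.36° = 0.6584.
Total internal reflection: sin θ_c = n₂/n₁ = 0.6584.
θ_c = arcsin(0.6584) = 41.18°.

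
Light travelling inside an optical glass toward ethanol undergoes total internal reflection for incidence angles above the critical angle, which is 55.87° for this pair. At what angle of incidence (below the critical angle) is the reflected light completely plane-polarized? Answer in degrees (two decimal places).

θ_B ≈ 39.62°

sin θ_c = n₂/n₁, so n₂/n₁ = sin 55.87° = 0.8278.
Brewster: tan θ_B = n₂/n₁ = 0.8278.
θ_B = arctan(0.8278) = 39.62°.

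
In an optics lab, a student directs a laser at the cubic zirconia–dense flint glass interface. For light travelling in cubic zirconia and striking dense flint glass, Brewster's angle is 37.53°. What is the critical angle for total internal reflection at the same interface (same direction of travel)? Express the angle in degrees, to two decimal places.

θ_c ≈ 50.19°

n₂/n₁ = tan 37.53° = 0.7682; the critical angle satisfies sin θ_c = n₂/n₁.
θ_c = arcsin(0.7682) = 50.19°.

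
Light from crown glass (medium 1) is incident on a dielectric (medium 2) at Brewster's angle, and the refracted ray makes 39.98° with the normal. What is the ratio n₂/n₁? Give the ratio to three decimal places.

n₂/n₁ ≈ 1.193

θ_B + θ_t = 90°, so θ_B = 90° − 39.98° = 50.02°.
Then n₂/n₁ = tan θ_B = tan 50.02° = 1.193.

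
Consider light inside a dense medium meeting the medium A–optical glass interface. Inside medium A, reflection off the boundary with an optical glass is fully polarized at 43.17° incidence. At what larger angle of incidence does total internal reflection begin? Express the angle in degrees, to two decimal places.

n₂/n₁ = tan 43.17° = 0.9381; the critical angle satisfies sin θ_c = n₂/n₁.
θ_c = arcsin(0.9381) = 69.73°.

θ_c ≈ 69.73°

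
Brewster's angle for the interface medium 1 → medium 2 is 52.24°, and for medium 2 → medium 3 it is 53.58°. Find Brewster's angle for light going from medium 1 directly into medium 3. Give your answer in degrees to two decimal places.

θ_B ≈ 60.25°

tan θ_B(1→2) = n₂/n₁ = tan 52.24° = 1.2911.
tan θ_B(2→3) = n₃/n₂ = tan 53.58° = 1.3554.
So n₃/n₁ = (n₂/n₁)(n₃/n₂) = 1.2911 × 1.3554 = 1.7499.
θ_B(1→3) = arctan(1.7499) = 60.25°.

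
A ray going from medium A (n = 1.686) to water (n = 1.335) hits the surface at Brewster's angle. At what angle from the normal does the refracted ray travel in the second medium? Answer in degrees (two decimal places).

tan θ_B = n₂/n₁ = 1.335/1.686 = 0.7918, so θ_B = 38.37°.
The refracted ray is perpendicular to the reflected ray, so θ_t = 90° − θ_B = 51.63°.

θ_t ≈ 51.63°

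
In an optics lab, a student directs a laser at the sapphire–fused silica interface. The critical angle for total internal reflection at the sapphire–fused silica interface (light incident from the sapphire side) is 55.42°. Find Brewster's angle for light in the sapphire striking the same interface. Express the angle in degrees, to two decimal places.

sin θ_c = n₂/n₁, so n₂/n₁ = sin 55.42° = 0.8233.
Brewster: tan θ_B = n₂/n₁ = 0.8233.
θ_B = arctan(0.8233) = 39.47°.

θ_B ≈ 39.47°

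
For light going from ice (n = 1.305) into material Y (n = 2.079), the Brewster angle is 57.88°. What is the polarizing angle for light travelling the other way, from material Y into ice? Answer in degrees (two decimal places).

θ_B' ≈ 32.12°

The two Brewster angles are complementary: θ_B' = 90° − θ_B = 90° − 57.88° = 32.12°.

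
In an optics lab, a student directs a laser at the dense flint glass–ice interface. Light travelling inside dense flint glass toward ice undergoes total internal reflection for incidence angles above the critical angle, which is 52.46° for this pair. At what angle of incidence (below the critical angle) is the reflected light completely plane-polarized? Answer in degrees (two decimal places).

θ_B ≈ 38.41°

n₂/n₁ = sin θ_c = sin 52.46° = 0.7929.
tan θ_B equals the same ratio, so θ_B = arctan(0.7929) = 38.41°.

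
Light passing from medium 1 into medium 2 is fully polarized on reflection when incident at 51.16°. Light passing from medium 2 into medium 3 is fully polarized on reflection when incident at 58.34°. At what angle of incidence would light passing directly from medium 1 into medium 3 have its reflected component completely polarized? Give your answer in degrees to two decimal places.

tan θ_B(1→2) = n₂/n₁ = tan 51.16° = 1.2420.
tan θ_B(2→3) = n₃/n₂ = tan 58.34° = 1.6217.
n₃/n₁ = 2.0141. Then tan θ_B(1→3) = n₃/n₁, so θ_B(1→3) = arctan(2.0141) = 63.60°.

θ_B ≈ 63.60°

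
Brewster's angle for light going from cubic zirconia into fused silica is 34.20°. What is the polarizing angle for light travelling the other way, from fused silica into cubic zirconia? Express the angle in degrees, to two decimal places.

θ_B' ≈ 55.80°

Reversing the direction swaps n₁ and n₂, so tan θ_B' = 1/tan θ_B and θ_B' = 90° − θ_B.
Hence θ_B' = 90° − 34.20° = 55.80°.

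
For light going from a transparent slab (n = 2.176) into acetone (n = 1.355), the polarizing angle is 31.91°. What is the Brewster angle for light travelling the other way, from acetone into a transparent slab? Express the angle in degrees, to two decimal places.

θ_B' ≈ 58.09°

tan θ_B' = n₁/n₂ = 1/tan θ_B, so θ_B' = 90° − θ_B.
θ_B' = 90° − 31.91° = 58.09°.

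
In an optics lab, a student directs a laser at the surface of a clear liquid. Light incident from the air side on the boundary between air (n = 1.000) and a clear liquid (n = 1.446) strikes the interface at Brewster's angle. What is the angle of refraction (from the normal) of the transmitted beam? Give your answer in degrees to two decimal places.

θ_t ≈ 34.67°

tan θ_B = n₂/n₁ = 1.446/1.000 = 1.4460, so θ_B = 55.33°.
At Brewster's angle the reflected and refracted rays are perpendicular, so θ_t = 90° − θ_B = 90° − 55.33° = 34.67°.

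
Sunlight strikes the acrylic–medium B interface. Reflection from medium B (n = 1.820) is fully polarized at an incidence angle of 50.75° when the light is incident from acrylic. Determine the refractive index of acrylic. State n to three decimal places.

n ≈ 1.487

At Brewster's angle, tan θ_B = n₂/n₁ with n₁ on the incident side (acrylic) and n₂ on the transmitted side (medium B).
n₁ = n₂ / tan θ_B = 1.820 / tan 50.75° = 1.487.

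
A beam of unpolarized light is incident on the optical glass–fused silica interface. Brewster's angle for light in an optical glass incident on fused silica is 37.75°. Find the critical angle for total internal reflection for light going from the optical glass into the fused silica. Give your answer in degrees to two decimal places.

tan θ_B = n₂/n₁ = tan 37.75° = 0.7743.
Total internal reflection: sin θ_c = n₂/n₁ = 0.7743.
θ_c = arcsin(0.7743) = 50.74°.

θ_c ≈ 50.74°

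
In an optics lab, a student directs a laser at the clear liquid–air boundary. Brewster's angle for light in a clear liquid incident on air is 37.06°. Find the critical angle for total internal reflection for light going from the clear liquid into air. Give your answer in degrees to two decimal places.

θ_c ≈ 49.04°

tan θ_B = n₂/n₁ = tan 37.06° = 0.7552.
Total internal reflection: sin θ_c = n₂/n₁ = 0.7552.
θ_c = arcsin(0.7552) = 49.04°.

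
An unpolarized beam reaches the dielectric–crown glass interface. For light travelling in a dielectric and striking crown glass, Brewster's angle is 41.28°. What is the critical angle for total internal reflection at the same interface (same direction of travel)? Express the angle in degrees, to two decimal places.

θ_c ≈ 61.39°

From Brewster, n₂/n₁ = tan θ_B = tan 41.28° = 0.8779.
Then sin θ_c = n₂/n₁ = 0.8779, so θ_c = arcsin 0.8779 = 61.39°.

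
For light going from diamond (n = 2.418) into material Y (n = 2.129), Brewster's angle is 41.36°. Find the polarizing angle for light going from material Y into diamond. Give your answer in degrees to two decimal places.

tan θ_B' = n₁/n₂ = 1/tan θ_B, so θ_B' = 90° − θ_B.
θ_B' = 90° − 41.36° = 48.64°.

θ_B' ≈ 48.64°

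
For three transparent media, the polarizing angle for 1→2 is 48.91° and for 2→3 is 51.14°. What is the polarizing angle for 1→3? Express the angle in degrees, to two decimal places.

tan θ_B(1→2) = n₂/n₁ = tan 48.91° = 1.1467.
tan θ_B(2→3) = n₃/n₂ = tan 51.14° = 1.2411.
Multiplying, n₃/n₁ = 1.1467 × 1.2411 = 1.4232, and θ_B(1→3) = arctan 1.4232 = 54.91°.

θ_B ≈ 54.91°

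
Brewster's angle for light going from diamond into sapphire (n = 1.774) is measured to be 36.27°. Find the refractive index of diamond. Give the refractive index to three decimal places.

n ≈ 2.418

Full polarization of the reflected beam means tan θ_B = n₂/n₁, where n₁ is the incident medium (diamond).
n₁ = n₂ / tan θ_B = 1.774 / tan 36.27° = 2.418.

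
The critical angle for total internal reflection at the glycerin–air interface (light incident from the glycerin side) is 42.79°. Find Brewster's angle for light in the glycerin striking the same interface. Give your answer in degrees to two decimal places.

At the critical angle sin θ_c = n₂/n₁, giving n₂/n₁ = sin 42.79° = 0.6793.
Then tan θ_B = n₂/n₁ = 0.6793, so θ_B = arctan 0.6793 = 34.19°.

θ_B ≈ 34.19°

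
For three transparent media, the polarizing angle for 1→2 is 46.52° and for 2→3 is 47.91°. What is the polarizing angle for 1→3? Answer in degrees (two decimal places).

Each Brewster angle gives a ratio: n₂/n₁ = tan 46.52° = 1.0545, n₃/n₂ = tan 47.91° = 1.1071.
Multiplying, n₃/n₁ = 1.0545 × 1.1071 = 1.1675, and θ_B(1→3) = arctan 1.1675 = 49.42°.

θ_B ≈ 49.42°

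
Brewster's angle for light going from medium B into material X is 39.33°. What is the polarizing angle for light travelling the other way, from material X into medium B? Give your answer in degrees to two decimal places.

tan θ_B' = n₁/n₂ = 1/tan θ_B, so θ_B' = 90° − θ_B.
θ_B' = 90° − 39.33° = 50.67°.

θ_B' ≈ 50.67°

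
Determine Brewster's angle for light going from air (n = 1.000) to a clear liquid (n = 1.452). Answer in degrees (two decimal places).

θ_B ≈ 55.44°

The reflected p-component vanishes when tan θ_B = n₂/n₁.
Brewster's condition: tan θ_B = n₂/n₁ = 1.452/1.000 = 1.4520.
θ_B = arctan(1.4520) = 55.44°.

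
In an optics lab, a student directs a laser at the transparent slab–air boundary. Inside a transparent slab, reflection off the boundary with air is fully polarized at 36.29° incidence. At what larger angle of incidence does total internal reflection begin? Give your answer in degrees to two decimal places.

n₂/n₁ = tan 36.29° = 0.7343; the critical angle satisfies sin θ_c = n₂/n₁.
θ_c = arcsin(0.7343) = 47.25°.

θ_c ≈ 47.25°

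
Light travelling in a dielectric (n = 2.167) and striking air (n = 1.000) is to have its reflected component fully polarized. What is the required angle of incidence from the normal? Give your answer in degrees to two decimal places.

Brewster's condition: tan θ_B = n₂/n₁ = 1.000/2.167 = 0.4615.
So θ_B = arctan 0.4615 = 24.77°.

θ_B ≈ 24.77°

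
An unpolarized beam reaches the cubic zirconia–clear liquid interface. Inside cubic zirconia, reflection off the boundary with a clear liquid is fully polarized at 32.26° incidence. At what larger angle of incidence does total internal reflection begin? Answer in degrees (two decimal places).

n₂/n₁ = tan 32.26° = 0.6312; the critical angle satisfies sin θ_c = n₂/n₁.
θ_c = arcsin(0.6312) = 39.14°.

θ_c ≈ 39.14°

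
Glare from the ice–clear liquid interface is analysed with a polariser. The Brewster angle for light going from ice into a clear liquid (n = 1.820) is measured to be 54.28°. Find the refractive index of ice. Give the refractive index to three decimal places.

n ≈ 1.309

Full polarization of the reflected beam means tan θ_B = n₂/n₁, where n₁ is the incident medium (ice).
n₁ = n₂ / tan θ_B = 1.820 / tan 54.28° = 1.309.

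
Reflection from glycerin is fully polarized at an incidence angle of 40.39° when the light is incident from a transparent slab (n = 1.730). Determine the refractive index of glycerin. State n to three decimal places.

Brewster's law: tan θ_B = n₂/n₁ (light incident in a transparent slab, refracted into glycerin).
n₂ = n₁ tan θ_B = 1.730 × tan 40.39° = 1.472.

n ≈ 1.472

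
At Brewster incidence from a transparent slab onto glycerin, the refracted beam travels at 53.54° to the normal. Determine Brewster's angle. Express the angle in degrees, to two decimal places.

At Brewster's angle the reflected and refracted rays are perpendicular, so θ_B + θ_t = 90°.
So θ_B = 90° − θ_t = 90° − 53.54° = 36.46°.

θ_B ≈ 36.46°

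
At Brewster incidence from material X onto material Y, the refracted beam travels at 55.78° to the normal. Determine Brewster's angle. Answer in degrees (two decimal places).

At Brewster's angle the reflected and refracted rays are perpendicular, so θ_B + θ_t = 90°.
θ_B = 90° − 55.78° = 34.22°.

θ_B ≈ 34.22°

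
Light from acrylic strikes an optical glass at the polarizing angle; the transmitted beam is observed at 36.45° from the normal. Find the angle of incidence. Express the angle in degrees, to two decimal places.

Brewster's condition makes the reflected and refracted beams perpendicular: θ_B + θ_t = 90°.
So θ_B = 90° − θ_t = 90° − 36.45° = 53.55°.

θ_B ≈ 53.55°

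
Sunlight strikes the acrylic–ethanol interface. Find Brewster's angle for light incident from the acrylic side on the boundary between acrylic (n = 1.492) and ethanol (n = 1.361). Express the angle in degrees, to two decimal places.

θ_B ≈ 42.37°

At Brewster's angle the reflected and refracted rays are perpendicular, which with Snell's law gives tan θ_B = n₂/n₁.
tan θ_B = n₂/n₁ = 1.361/1.492 = 0.9122. Taking the arctangent, θ_B = 42.37°.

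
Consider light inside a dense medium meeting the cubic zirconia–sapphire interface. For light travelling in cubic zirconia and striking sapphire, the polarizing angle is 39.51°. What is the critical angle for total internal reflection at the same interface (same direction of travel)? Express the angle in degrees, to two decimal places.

θ_c ≈ 55.55°

From Brewster, n₂/n₁ = tan θ_B = tan 39.51° = 0.8246.
Then sin θ_c = n₂/n₁ = 0.8246, so θ_c = arcsin 0.8246 = 55.55°.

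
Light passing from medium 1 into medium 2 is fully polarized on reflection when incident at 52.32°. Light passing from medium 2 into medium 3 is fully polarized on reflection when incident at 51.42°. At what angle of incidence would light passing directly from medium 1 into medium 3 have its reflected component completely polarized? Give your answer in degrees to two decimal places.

θ_B ≈ 58.36°

tan θ_B(1→2) = n₂/n₁ = tan 52.32° = 1.2948.
tan θ_B(2→3) = n₃/n₂ = tan 51.42° = 1.2536.
Multiplying, n₃/n₁ = 1.2948 × 1.2536 = 1.6231, and θ_B(1→3) = arctan 1.6231 = 58.36°.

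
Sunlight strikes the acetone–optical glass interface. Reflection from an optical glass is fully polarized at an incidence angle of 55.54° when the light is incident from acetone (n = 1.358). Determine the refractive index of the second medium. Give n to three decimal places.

n ≈ 1.979

At the Brewster angle, tan θ_B = n₂/n₁ with n₁ on the incident side (acetone) and n₂ on the transmitted side (an optical glass).
n₂ = n₁ tan θ_B = 1.358 × tan 55.54° = 1.979.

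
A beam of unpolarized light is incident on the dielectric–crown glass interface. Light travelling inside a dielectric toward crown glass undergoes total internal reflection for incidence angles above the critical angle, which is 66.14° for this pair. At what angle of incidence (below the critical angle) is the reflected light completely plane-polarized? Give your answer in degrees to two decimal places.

θ_B ≈ 42.44°

At the critical angle sin θ_c = n₂/n₁, giving n₂/n₁ = sin 66.14° = 0.9145.
Then tan θ_B = n₂/n₁ = 0.9145, so θ_B = arctan 0.9145 = 42.44°.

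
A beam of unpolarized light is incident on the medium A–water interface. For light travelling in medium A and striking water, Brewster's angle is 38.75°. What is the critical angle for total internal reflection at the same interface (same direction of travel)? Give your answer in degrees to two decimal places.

θ_c ≈ 53.38°

tan θ_B = n₂/n₁ = tan 38.75° = 0.8026.
Total internal reflection: sin θ_c = n₂/n₁ = 0.8026.
θ_c = arcsin(0.8026) = 53.38°.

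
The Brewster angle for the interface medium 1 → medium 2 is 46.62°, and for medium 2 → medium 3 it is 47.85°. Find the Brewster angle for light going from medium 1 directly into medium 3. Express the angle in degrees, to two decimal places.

tan θ_B(1→2) = n₂/n₁ = tan 46.62° = 1.0582.
tan θ_B(2→3) = n₃/n₂ = tan 47.85° = 1.1048.
Multiplying, n₃/n₁ = 1.0582 × 1.1048 = 1.1691, and θ_B(1→3) = arctan 1.1691 = 49.46°.

θ_B ≈ 49.46°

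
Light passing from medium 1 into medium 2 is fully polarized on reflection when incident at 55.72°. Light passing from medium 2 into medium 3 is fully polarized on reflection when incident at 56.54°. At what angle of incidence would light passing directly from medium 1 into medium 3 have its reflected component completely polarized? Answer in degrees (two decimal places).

n₂/n₁ = tan 55.72° = 1.4670 and n₃/n₂ = tan 56.54° = 1.5131.
n₃/n₁ = 2.2198. Then tan θ_B(1→3) = n₃/n₁, so θ_B(1→3) = arctan(2.2198) = 65.75°.

θ_B ≈ 65.75°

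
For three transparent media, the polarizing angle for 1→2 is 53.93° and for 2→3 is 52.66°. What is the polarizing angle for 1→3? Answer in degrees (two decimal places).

θ_B ≈ 60.94°

Each Brewster angle gives a ratio: n₂/n₁ = tan 53.93° = 1.3729, n₃/n₂ = tan 52.66° = 1.3108.
Multiplying, n₃/n₁ = 1.3729 × 1.3108 = 1.7995, and θ_B(1→3) = arctan 1.7995 = 60.94°.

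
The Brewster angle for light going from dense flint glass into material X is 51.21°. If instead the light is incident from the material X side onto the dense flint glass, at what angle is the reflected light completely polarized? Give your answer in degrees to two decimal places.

θ_B' ≈ 38.79°

tan θ_B' = n₁/n₂ = 1/tan θ_B, so θ_B' = 90° − θ_B.
θ_B' = 90° − 51.21° = 38.79°.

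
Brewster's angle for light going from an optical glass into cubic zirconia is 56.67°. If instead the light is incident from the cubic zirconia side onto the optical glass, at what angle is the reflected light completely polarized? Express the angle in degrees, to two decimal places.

θ_B' ≈ 33.33°

tan θ_B' = n₁/n₂ = 1/tan θ_B, so θ_B' = 90° − θ_B.
θ_B' = 90° − 56.67° = 33.33°.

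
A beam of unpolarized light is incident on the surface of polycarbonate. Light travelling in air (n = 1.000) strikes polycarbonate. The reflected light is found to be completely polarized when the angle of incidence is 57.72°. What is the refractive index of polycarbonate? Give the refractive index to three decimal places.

Full polarization of the reflected beam means tan θ_B = n₂/n₁, where n₁ is the incident medium (air).
n₂ = n₁ tan θ_B = 1.000 × tan 57.72° = 1.583.

n ≈ 1.583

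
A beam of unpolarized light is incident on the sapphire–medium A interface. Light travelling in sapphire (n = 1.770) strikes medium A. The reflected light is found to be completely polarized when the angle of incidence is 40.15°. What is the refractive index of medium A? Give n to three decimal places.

At Brewster's angle, tan θ_B = n₂/n₁ with n₁ on the incident side (sapphire) and n₂ on the transmitted side (medium A).
n₂ = n₁ tan θ_B = 1.770 × tan 40.15° = 1.493.

n ≈ 1.493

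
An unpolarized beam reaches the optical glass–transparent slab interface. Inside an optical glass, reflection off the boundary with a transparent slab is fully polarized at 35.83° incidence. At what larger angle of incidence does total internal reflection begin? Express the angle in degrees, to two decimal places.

θ_c ≈ 46.22°

From Brewster, n₂/n₁ = tan θ_B = tan 35.83° = 0.7220.
Then sin θ_c = n₂/n₁ = 0.7220, so θ_c = arcsin 0.7220 = 46.22°.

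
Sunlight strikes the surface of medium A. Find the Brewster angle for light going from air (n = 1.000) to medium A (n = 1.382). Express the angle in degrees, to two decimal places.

At Brewster's angle the reflected and refracted rays are perpendicular, which with Snell's law gives tan θ_B = n₂/n₁.
Brewster's condition: tan θ_B = n₂/n₁ = 1.382/1.000 = 1.3820.
So θ_B = arctan 1.3820 = 54.11°.

θ_B ≈ 54.11°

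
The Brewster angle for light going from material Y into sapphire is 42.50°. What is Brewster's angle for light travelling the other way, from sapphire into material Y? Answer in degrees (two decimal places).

θ_B' ≈ 47.50°

The two Brewster angles are complementary: θ_B' = 90° − θ_B = 90° − 42.50° = 47.50°.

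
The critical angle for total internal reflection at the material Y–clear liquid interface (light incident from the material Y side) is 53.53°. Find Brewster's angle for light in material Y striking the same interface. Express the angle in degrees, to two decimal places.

n₂/n₁ = sin θ_c = sin 53.53° = 0.8042.
tan θ_B equals the same ratio, so θ_B = arctan(0.8042) = 38.81°.

θ_B ≈ 38.81°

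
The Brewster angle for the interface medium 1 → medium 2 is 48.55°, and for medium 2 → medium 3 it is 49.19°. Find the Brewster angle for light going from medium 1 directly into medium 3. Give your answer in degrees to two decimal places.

n₂/n₁ = tan 48.55° = 1.1323 and n₃/n₂ = tan 49.19° = 1.1581.
So n₃/n₁ = (n₂/n₁)(n₃/n₂) = 1.1323 × 1.1581 = 1.3113.
θ_B(1→3) = arctan(1.3113) = 52.67°.

θ_B ≈ 52.67°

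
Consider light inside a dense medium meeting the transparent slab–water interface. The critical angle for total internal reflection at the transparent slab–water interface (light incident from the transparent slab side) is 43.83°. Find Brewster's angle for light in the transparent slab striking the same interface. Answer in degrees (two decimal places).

sin θ_c = n₂/n₁, so n₂/n₁ = sin 43.83° = 0.6925.
Brewster: tan θ_B = n₂/n₁ = 0.6925.
θ_B = arctan(0.6925) = 34.70°.

θ_B ≈ 34.70°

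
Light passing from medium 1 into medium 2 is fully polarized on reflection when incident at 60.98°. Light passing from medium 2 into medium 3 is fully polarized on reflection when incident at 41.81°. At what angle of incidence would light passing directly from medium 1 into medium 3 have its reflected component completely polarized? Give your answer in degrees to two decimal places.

θ_B ≈ 58.19°

n₂/n₁ = tan 60.98° = 1.8026 and n₃/n₂ = tan 41.81° = 0.8944.
Multiplying, n₃/n₁ = 1.8026 × 0.8944 = 1.6122, and θ_B(1→3) = arctan 1.6122 = 58.19°.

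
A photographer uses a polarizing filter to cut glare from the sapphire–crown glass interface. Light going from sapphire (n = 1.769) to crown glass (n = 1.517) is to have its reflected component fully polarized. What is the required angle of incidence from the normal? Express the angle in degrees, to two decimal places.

θ_B ≈ 40.61°

At Brewster's angle the reflected and refracted rays are perpendicular, which with Snell's law gives tan θ_B = n₂/n₁.
tan θ_B = n₂/n₁ = 1.517/1.769 = 0.8575. Taking the arctangent, θ_B = 40.61°.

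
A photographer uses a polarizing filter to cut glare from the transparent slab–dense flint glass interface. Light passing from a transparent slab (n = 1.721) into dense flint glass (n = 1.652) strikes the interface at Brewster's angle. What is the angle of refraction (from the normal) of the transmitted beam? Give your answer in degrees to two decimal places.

θ_t ≈ 46.17°

tan θ_B = n₂/n₁ = 1.652/1.721 = 0.9599, so θ_B = 43.83°.
Since θ_B + θ_t = 90° at Brewster incidence, θ_t = 90° − 43.83° = 46.17°.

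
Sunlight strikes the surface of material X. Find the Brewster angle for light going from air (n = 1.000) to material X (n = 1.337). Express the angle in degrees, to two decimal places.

tan θ_B = n₂/n₁ = 1.337/1.000 = 1.3370. Taking the arctangent, θ_B = 53.21°.

θ_B ≈ 53.21°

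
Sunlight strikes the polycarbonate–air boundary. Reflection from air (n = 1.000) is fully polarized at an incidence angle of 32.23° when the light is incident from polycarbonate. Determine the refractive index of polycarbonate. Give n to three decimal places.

n ≈ 1.586

Brewster's law: tan θ_B = n₂/n₁ (light incident in polycarbonate, refracted into air).
n₁ = n₂ / tan θ_B = 1.000 / tan 32.23° = 1.586.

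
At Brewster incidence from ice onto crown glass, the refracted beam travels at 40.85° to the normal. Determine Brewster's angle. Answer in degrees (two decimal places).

Brewster's condition makes the reflected and refracted beams perpendicular: θ_B + θ_t = 90°.
So θ_B = 90° − θ_t = 90° − 40.85° = 49.15°.

θ_B ≈ 49.15°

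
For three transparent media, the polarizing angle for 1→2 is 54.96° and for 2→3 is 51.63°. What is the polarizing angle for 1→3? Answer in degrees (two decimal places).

Each Brewster angle gives a ratio: n₂/n₁ = tan 54.96° = 1.4260, n₃/n₂ = tan 51.63° = 1.2630.
Multiplying, n₃/n₁ = 1.4260 × 1.2630 = 1.8011, and θ_B(1→3) = arctan 1.8011 = 60.96°.

θ_B ≈ 60.96°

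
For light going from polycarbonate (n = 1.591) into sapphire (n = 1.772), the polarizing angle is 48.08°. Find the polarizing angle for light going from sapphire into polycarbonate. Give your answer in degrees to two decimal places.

θ_B' ≈ 41.92°

Reversing the direction swaps n₁ and n₂, so tan θ_B' = 1/tan θ_B and θ_B' = 90° − θ_B.
Hence θ_B' = 90° − 48.08° = 41.92°.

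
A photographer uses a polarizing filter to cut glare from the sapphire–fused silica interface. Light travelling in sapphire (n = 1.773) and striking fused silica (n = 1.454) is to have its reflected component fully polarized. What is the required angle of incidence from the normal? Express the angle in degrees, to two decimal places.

The reflected p-component vanishes when tan θ_B = n₂/n₁.
Brewster's condition: tan θ_B = n₂/n₁ = 1.454/1.773 = 0.8201.
θ_B = arctan(0.8201) = 39.35°.

θ_B ≈ 39.35°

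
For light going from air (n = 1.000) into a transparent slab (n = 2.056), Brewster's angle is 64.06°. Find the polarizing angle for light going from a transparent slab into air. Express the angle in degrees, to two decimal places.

θ_B' ≈ 25.94°

Reversing the direction swaps n₁ and n₂, so tan θ_B' = 1/tan θ_B and θ_B' = 90° − θ_B.
Hence θ_B' = 90° − 64.06° = 25.94°.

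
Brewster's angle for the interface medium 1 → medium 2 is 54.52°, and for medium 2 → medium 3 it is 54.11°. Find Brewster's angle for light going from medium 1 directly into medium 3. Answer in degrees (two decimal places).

tan θ_B(1→2) = n₂/n₁ = tan 54.52° = 1.4030.
tan θ_B(2→3) = n₃/n₂ = tan 54.11° = 1.3820.
So n₃/n₁ = (n₂/n₁)(n₃/n₂) = 1.4030 × 1.3820 = 1.9389.
θ_B(1→3) = arctan(1.9389) = 62.72°.

θ_B ≈ 62.72°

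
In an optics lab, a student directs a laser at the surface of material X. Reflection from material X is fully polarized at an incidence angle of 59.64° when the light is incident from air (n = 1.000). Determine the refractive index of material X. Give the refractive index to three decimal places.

Full polarization of the reflected beam means tan θ_B = n₂/n₁, where n₁ is the incident medium (air).
n₂ = n₁ tan θ_B = 1.000 × tan 59.64° = 1.707.

n ≈ 1.707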